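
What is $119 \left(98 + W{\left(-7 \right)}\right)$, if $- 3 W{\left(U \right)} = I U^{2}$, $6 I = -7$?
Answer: $\frac{250733}{18} \approx 13930.0$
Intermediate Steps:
$I = - \frac{7}{6}$ ($I = \frac{1}{6} \left(-7\right) = - \frac{7}{6} \approx -1.1667$)
$W{\left(U \right)} = \frac{7 U^{2}}{18}$ ($W{\left(U \right)} = - \frac{\left(- \frac{7}{6}\right) U^{2}}{3} = \frac{7 U^{2}}{18}$)
$119 \left(98 + W{\left(-7 \right)}\right) = 119 \left(98 + \frac{7 \left(-7\right)^{2}}{18}\right) = 119 \left(98 + \frac{7}{18} \cdot 49\right) = 119 \left(98 + \frac{343}{18}\right) = 119 \cdot \frac{2107}{18} = \frac{250733}{18}$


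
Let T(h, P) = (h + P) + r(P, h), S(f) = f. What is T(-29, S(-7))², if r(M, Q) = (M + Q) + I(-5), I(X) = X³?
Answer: 38809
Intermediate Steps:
r(M, Q) = -125 + M + Q (r(M, Q) = (M + Q) + (-5)³ = (M + Q) - 125 = -125 + M + Q)
T(h, P) = -125 + 2*P + 2*h (T(h, P) = (h + P) + (-125 + P + h) = (P + h) + (-125 + P + h) = -125 + 2*P + 2*h)
T(-29, S(-7))² = (-125 + 2*(-7) + 2*(-29))² = (-125 - 14 - 58)² = (-197)² = 38809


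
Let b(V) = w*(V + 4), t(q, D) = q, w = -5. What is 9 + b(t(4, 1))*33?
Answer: -1311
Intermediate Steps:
b(V) = -20 - 5*V (b(V) = -5*(V + 4) = -5*(4 + V) = -20 - 5*V)
9 + b(t(4, 1))*33 = 9 + (-20 - 5*4)*33 = 9 + (-20 - 20)*33 = 9 - 40*33 = 9 - 1320 = -1311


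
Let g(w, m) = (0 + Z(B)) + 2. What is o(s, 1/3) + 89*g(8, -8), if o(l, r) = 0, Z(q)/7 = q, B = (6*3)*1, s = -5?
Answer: 11392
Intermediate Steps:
B = 18 (B = 18*1 = 18)
Z(q) = 7*q
g(w, m) = 128 (g(w, m) = (0 + 7*18) + 2 = (0 + 126) + 2 = 126 + 2 = 128)
o(s, 1/3) + 89*g(8, -8) = 0 + 89*128 = 0 + 11392 = 11392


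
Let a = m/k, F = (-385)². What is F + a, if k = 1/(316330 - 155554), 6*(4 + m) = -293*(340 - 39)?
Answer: -2363714507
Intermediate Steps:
F = 148225
m = -88217/6 (m = -4 + (-293*(340 - 39))/6 = -4 + (-293*301)/6 = -4 + (⅙)*(-88193) = -4 - 88193/6 = -88217/6 ≈ -14703.)
k = 1/160776 ≈ 6.2198e-6
a = -2363862732 (a = -88217/(6*1/160776) = -88217/6*160776 = -2363862732)
F + a = 148225 - 2363862732 = -2363714507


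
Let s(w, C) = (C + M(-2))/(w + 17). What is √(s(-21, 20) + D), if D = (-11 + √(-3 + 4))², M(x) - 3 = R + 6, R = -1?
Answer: √93 ≈ 9.6436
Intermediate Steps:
M(x) = 8 (M(x) = 3 + (-1 + 6) = 3 + 5 = 8)
s(w, C) = (8 + C)/(17 + w) (s(w, C) = (C + 8)/(w + 17) = (8 + C)/(17 + w))
D = 100 (D = (-11 + √1)² = (-11 + 1)² = (-10)² = 100)
√(s(-21, 20) + D) = √((8 + 20)/(17 - 21) + 100) = √(28/(-4) + 100) = √(-¼*28 + 100) = √(-7 + 100) = √93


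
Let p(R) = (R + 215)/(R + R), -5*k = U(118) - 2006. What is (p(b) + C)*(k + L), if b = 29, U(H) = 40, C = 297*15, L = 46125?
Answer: 30077970347/145 ≈ 2.0743e+8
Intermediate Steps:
C = 4455
k = 1966/5 (k = -(40 - 2006)/5 = -⅕*(-1966) = 1966/5 ≈ 393.20)
p(R) = (215 + R)/(2*R) (p(R) = (215 + R)/((2*R)) = (215 + R)*(1/(2*R)) = (215 + R)/(2*R))
(p(b) + C)*(k + L) = ((½)*(215 + 29)/29 + 4455)*(1966/5 + 46125) = ((½)*(1/29)*244 + 4455)*(232591/5) = (122/29 + 4455)*(232591/5) = (129317/29)*(232591/5) = 30077970347/145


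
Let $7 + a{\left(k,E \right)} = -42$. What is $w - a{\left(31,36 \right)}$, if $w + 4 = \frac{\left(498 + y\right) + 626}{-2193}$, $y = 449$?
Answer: $\frac{97112}{2193} \approx 44.283$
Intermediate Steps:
$a{\left(k,E \right)} = -49$ ($a{\left(k,E \right)} = -7 - 42 = -49$)
$w = - \frac{10345}{2193}$ ($w = -4 + \frac{\left(498 + 449\right) + 626}{-2193} = -4 + \left(947 + 626\right) \left(- \frac{1}{2193}\right) = -4 + 1573 \left(- \frac{1}{2193}\right) = -4 - \frac{1573}{2193} = - \frac{10345}{2193} \approx -4.7173$)
$w - a{\left(31,36 \right)} = - \frac{10345}{2193} - -49 = - \frac{10345}{2193} + 49 = \frac{97112}{2193}$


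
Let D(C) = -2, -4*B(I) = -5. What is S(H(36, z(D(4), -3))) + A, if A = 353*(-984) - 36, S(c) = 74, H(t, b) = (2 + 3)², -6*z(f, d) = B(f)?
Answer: -347314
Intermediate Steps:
B(I) = 5/4 (B(I) = -¼*(-5) = 5/4)
z(f, d) = -5/24 (z(f, d) = -⅙*5/4 = -5/24)
H(t, b) = 25 (H(t, b) = 5² = 25)
A = -347388 (A = -347352 - 36 = -347388)
S(H(36, z(D(4), -3))) + A = 74 - 347388 = -347314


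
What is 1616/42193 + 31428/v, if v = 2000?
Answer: 332318401/21096500 ≈ 15.752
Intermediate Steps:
1616/42193 + 31428/v = 1616/42193 + 31428/2000 = 1616*(1/42193) + 31428*(1/2000) = 1616/42193 + 7857/500 = 332318401/21096500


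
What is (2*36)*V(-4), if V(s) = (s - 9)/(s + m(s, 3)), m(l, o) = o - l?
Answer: -312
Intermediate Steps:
V(s) = -3 + s/3 (V(s) = (s - 9)/(s + (3 - s)) = (-9 + s)/3 = (-9 + s)*(⅓) = -3 + s/3)
(2*36)*V(-4) = (2*36)*(-3 + (⅓)*(-4)) = 72*(-3 - 4/3) = 72*(-13/3) = -312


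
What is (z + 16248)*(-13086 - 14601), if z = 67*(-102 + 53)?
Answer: -358961955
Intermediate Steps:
z = -3283 (z = 67*(-49) = -3283)
(z + 16248)*(-13086 - 14601) = (-3283 + 16248)*(-13086 - 14601) = 12965*(-27687) = -358961955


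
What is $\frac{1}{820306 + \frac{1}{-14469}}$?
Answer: $\frac{14469}{11869007513} \approx 1.2191 \cdot 10^{-6}$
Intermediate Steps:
$\frac{1}{820306 + \frac{1}{-14469}} = \frac{1}{820306 - \frac{1}{14469}} = \frac{1}{\frac{11869007513}{14469}} = \frac{14469}{11869007513}$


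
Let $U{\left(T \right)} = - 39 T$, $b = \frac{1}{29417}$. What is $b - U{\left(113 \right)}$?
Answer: $\frac{129640720}{29417} \approx 4407.0$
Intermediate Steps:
$b = \frac{1}{29417} \approx 3.3994 \cdot 10^{-5}$
$b - U{\left(113 \right)} = \frac{1}{29417} - \left(-39\right) 113 = \frac{1}{29417} - -4407 = \frac{1}{29417} + 4407 = \frac{129640720}{29417}$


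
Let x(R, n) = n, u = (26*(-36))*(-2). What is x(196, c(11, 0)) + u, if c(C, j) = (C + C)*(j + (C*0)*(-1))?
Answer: 1872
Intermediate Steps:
c(C, j) = 2*C*j (c(C, j) = (2*C)*(j + 0*(-1)) = (2*C)*(j + 0) = (2*C)*j = 2*C*j)
u = 1872 (u = -936*(-2) = 1872)
x(196, c(11, 0)) + u = 2*11*0 + 1872 = 0 + 1872 = 1872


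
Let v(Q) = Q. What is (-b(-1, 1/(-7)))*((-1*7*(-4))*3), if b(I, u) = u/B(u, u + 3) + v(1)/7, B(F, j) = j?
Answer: -39/5 ≈ -7.8000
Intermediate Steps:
b(I, u) = ⅐ + u/(3 + u) (b(I, u) = u/(u + 3) + 1/7 = u/(3 + u) + 1*(⅐) = u/(3 + u) + ⅐ = ⅐ + u/(3 + u))
(-b(-1, 1/(-7)))*((-1*7*(-4))*3) = (-(3 + 8*(1/(-7)))/(7*(3 + 1/(-7))))*((-1*7*(-4))*3) = (-(3 + 8*(1*(-⅐)))/(7*(3 + 1*(-⅐))))*(-7*(-4)*3) = (-(3 + 8*(-⅐))/(7*(3 - ⅐)))*(28*3) = -(3 - 8/7)/(7*20/7)*84 = -7*13/(7*20*7)*84 = -1*13/140*84 = -13/140*84 = -39/5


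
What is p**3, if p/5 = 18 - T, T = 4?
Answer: 343000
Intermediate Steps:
p = 70 (p = 5*(18 - 1*4) = 5*(18 - 4) = 5*14 = 70)
p**3 = 70**3 = 343000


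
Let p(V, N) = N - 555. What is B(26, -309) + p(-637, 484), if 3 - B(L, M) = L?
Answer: -94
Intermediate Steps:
p(V, N) = -555 + N
B(L, M) = 3 - L
B(26, -309) + p(-637, 484) = (3 - 1*26) + (-555 + 484) = (3 - 26) - 71 = -23 - 71 = -94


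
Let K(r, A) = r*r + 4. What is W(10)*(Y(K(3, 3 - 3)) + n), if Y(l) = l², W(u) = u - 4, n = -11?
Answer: 948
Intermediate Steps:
W(u) = -4 + u
K(r, A) = 4 + r² (K(r, A) = r² + 4 = 4 + r²)
W(10)*(Y(K(3, 3 - 3)) + n) = (-4 + 10)*((4 + 3²)² - 11) = 6*((4 + 9)² - 11) = 6*(13² - 11) = 6*(169 - 11) = 6*158 = 948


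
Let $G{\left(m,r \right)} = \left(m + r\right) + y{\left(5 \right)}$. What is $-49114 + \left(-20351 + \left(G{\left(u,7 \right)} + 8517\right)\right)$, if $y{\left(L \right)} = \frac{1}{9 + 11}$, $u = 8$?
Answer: $- \frac{1218659}{20} \approx -60933.0$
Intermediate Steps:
$y{\left(L \right)} = \frac{1}{20}$
$G{\left(m,r \right)} = \frac{1}{20} + m + r$ ($G{\left(m,r \right)} = \left(m + r\right) + \frac{1}{20} = \frac{1}{20} + m + r$)
$-49114 + \left(-20351 + \left(G{\left(u,7 \right)} + 8517\right)\right) = -49114 + \left(-20351 + \left(\left(\frac{1}{20} + 8 + 7\right) + 8517\right)\right) = -49114 + \left(-20351 + \left(\frac{301}{20} + 8517\right)\right) = -49114 + \left(-20351 + \frac{170641}{20}\right) = -49114 - \frac{236379}{20} = - \frac{1218659}{20}$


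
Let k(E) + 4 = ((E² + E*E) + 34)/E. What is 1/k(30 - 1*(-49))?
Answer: 79/12200 ≈ 0.0064754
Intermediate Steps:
k(E) = -4 + (34 + 2*E²)/E (k(E) = -4 + ((E² + E*E) + 34)/E = -4 + ((E² + E²) + 34)/E = -4 + (2*E² + 34)/E = -4 + (34 + 2*E²)/E)
1/k(30 - 1*(-49)) = 1/(-4 + 2*(30 - 1*(-49)) + 34/(30 - 1*(-49))) = 1/(-4 + 2*(30 + 49) + 34/(30 + 49)) = 1/(-4 + 2*79 + 34/79) = 1/(-4 + 158 + 34*(1/79)) = 1/(-4 + 158 + 34/79) = 1/(12200/79) = 79/12200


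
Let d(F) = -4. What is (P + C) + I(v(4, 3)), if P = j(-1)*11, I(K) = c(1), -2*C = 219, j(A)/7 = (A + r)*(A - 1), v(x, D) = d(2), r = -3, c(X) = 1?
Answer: 1015/2 ≈ 507.50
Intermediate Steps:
v(x, D) = -4
j(A) = 7*(-1 + A)*(-3 + A) (j(A) = 7*((A - 3)*(A - 1)) = 7*((-3 + A)*(-1 + A)) = 7*((-1 + A)*(-3 + A)) = 7*(-1 + A)*(-3 + A))
C = -219/2 (C = -1/2*219 = -219/2 ≈ -109.50)
I(K) = 1
P = 616 (P = (21 - 28*(-1) + 7*(-1)**2)*11 = (21 + 28 + 7*1)*11 = (21 + 28 + 7)*11 = 56*11 = 616)
(P + C) + I(v(4, 3)) = (616 - 219/2) + 1 = 1013/2 + 1 = 1015/2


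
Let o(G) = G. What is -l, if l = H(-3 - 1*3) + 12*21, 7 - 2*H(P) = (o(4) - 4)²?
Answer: -511/2 ≈ -255.50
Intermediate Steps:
H(P) = 7/2 (H(P) = 7/2 - (4 - 4)²/2 = 7/2 - ½*0² = 7/2 - ½*0 = 7/2 + 0 = 7/2)
l = 511/2 (l = 7/2 + 12*21 = 7/2 + 252 = 511/2 ≈ 255.50)
-l = -1*511/2 = -511/2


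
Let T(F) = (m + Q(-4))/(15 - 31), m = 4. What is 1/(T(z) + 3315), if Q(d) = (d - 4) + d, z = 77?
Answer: 2/6631 ≈ 0.00030161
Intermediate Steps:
Q(d) = -4 + 2*d (Q(d) = (-4 + d) + d = -4 + 2*d)
T(F) = ½ (T(F) = (4 + (-4 + 2*(-4)))/(15 - 31) = (4 + (-4 - 8))/(-16) = (4 - 12)*(-1/16) = -8*(-1/16) = ½)
1/(T(z) + 3315) = 1/(½ + 3315) = 1/(6631/2) = 2/6631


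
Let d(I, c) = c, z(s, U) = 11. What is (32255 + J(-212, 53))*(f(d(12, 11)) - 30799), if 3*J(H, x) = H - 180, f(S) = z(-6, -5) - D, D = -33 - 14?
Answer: -987534131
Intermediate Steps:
D = -47
f(S) = 58 (f(S) = 11 - 1*(-47) = 11 + 47 = 58)
J(H, x) = -60 + H/3 (J(H, x) = (H - 180)/3 = (-180 + H)/3 = -60 + H/3)
(32255 + J(-212, 53))*(f(d(12, 11)) - 30799) = (32255 + (-60 + (1/3)*(-212)))*(58 - 30799) = (32255 + (-60 - 212/3))*(-30741) = (32255 - 392/3)*(-30741) = (96373/3)*(-30741) = -987534131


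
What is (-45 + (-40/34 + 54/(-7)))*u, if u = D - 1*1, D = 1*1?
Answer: 0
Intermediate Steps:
D = 1
u = 0 (u = 1 - 1*1 = 1 - 1 = 0)
(-45 + (-40/34 + 54/(-7)))*u = (-45 + (-40/34 + 54/(-7)))*0 = (-45 + (-40*1/34 + 54*(-⅐)))*0 = (-45 + (-20/17 - 54/7))*0 = (-45 - 1058/119)*0 = -6413/119*0 = 0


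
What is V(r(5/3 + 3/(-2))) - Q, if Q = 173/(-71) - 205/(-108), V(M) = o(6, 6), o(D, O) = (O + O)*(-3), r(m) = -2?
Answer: -271919/7668 ≈ -35.462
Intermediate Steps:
o(D, O) = -6*O (o(D, O) = (2*O)*(-3) = -6*O)
V(M) = -36 (V(M) = -6*6 = -36)
Q = -4129/7668 (Q = 173*(-1/71) - 205*(-1/108) = -173/71 + 205/108 = -4129/7668 ≈ -0.53847)
V(r(5/3 + 3/(-2))) - Q = -36 - 1*(-4129/7668) = -36 + 4129/7668 = -271919/7668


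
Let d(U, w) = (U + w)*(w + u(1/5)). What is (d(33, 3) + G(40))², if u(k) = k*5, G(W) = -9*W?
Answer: 46656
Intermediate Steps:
u(k) = 5*k
d(U, w) = (1 + w)*(U + w) (d(U, w) = (U + w)*(w + 5/5) = (U + w)*(w + 5*(⅕)) = (U + w)*(w + 1) = (U + w)*(1 + w) = (1 + w)*(U + w))
(d(33, 3) + G(40))² = ((33 + 3 + 3² + 33*3) - 9*40)² = ((33 + 3 + 9 + 99) - 360)² = (144 - 360)² = (-216)² = 46656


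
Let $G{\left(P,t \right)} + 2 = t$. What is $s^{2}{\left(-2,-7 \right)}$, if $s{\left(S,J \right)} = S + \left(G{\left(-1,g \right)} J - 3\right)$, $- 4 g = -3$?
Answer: $\frac{225}{16} \approx 14.063$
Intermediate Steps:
$g = \frac{3}{4}$ ($g = \left(- \frac{1}{4}\right) \left(-3\right) = \frac{3}{4} \approx 0.75$)
$G{\left(P,t \right)} = -2 + t$
$s{\left(S,J \right)} = -3 + S - \frac{5 J}{4}$ ($s{\left(S,J \right)} = S + \left(\left(-2 + \frac{3}{4}\right) J - 3\right) = S - \left(3 + \frac{5 J}{4}\right) = -3 + S - \frac{5 J}{4}$)
$s^{2}{\left(-2,-7 \right)} = \left(-3 - 2 - - \frac{35}{4}\right)^{2} = \left(-3 - 2 + \frac{35}{4}\right)^{2} = \left(\frac{15}{4}\right)^{2} = \frac{225}{16}$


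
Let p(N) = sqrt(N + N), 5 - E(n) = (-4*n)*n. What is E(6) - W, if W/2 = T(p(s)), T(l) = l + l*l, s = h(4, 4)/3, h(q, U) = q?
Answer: 431/3 - 4*sqrt(6)/3 ≈ 140.40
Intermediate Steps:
E(n) = 5 + 4*n**2 (E(n) = 5 - (-4*n)*n = 5 - (-4)*n**2 = 5 + 4*n**2)
s = 4/3 ≈ 1.3333
p(N) = sqrt(2)*sqrt(N) (p(N) = sqrt(2*N) = sqrt(2)*sqrt(N))
T(l) = l + l**2
W = 4*sqrt(6)*(1 + 2*sqrt(6)/3)/3 (W = 2*((sqrt(2)*sqrt(4/3))*(1 + sqrt(2)*sqrt(4/3))) = 2*((sqrt(2)*(2*sqrt(3)/3))*(1 + sqrt(2)*(2*sqrt(3)/3))) = 2*((2*sqrt(6)/3)*(1 + 2*sqrt(6)/3)) = 2*(2*sqrt(6)*(1 + 2*sqrt(6)/3)/3) = 4*sqrt(6)*(1 + 2*sqrt(6)/3)/3 ≈ 8.5993)
E(6) - W = (5 + 4*6**2) - (16/3 + 4*sqrt(6)/3) = (5 + 4*36) + (-16/3 - 4*sqrt(6)/3) = (5 + 144) + (-16/3 - 4*sqrt(6)/3) = 149 + (-16/3 - 4*sqrt(6)/3) = 431/3 - 4*sqrt(6)/3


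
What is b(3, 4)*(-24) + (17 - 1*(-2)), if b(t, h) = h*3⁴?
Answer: -7757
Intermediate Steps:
b(t, h) = 81*h (b(t, h) = h*81 = 81*h)
b(3, 4)*(-24) + (17 - 1*(-2)) = (81*4)*(-24) + (17 - 1*(-2)) = 324*(-24) + (17 + 2) = -7776 + 19 = -7757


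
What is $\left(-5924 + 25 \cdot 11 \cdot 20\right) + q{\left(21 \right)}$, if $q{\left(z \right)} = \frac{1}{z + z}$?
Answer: $- \frac{17807}{42} \approx -423.98$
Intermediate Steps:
$q{\left(z \right)} = \frac{1}{2 z}$
$\left(-5924 + 25 \cdot 11 \cdot 20\right) + q{\left(21 \right)} = \left(-5924 + 25 \cdot 11 \cdot 20\right) + \frac{1}{2 \cdot 21} = \left(-5924 + 275 \cdot 20\right) + \frac{1}{2} \cdot \frac{1}{21} = \left(-5924 + 5500\right) + \frac{1}{42} = -424 + \frac{1}{42} = - \frac{17807}{42}$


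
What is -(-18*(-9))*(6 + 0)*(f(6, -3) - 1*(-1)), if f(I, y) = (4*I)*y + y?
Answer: 71928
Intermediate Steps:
f(I, y) = y + 4*I*y (f(I, y) = 4*I*y + y = y + 4*I*y)
-(-18*(-9))*(6 + 0)*(f(6, -3) - 1*(-1)) = -(-18*(-9))*(6 + 0)*(-3*(1 + 4*6) - 1*(-1)) = -162*6*(-3*(1 + 24) + 1) = -162*6*(-3*25 + 1) = -162*6*(-75 + 1) = -162*6*(-74) = -162*(-444) = -1*(-71928) = 71928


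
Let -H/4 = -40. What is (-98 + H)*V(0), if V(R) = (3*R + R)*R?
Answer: 0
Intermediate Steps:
V(R) = 4*R² (V(R) = (4*R)*R = 4*R²)
H = 160 (H = -4*(-40) = 160)
(-98 + H)*V(0) = (-98 + 160)*(4*0²) = 62*(4*0) = 62*0 = 0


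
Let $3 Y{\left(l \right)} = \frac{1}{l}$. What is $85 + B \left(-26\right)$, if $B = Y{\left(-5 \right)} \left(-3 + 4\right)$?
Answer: $\frac{1301}{15} \approx 86.733$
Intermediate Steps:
$Y{\left(l \right)} = \frac{1}{3 l}$
$B = - \frac{1}{15}$ ($B = \frac{1}{3 \left(-5\right)} \left(-3 + 4\right) = \frac{1}{3} \left(- \frac{1}{5}\right) 1 = \left(- \frac{1}{15}\right) 1 = - \frac{1}{15} \approx -0.066667$)
$85 + B \left(-26\right) = 85 - - \frac{26}{15} = 85 + \frac{26}{15} = \frac{1301}{15}$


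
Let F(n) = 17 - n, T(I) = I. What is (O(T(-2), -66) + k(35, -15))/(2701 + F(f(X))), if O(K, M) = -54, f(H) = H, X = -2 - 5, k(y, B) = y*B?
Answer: -579/2725 ≈ -0.21248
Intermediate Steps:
k(y, B) = B*y
X = -7
(O(T(-2), -66) + k(35, -15))/(2701 + F(f(X))) = (-54 - 15*35)/(2701 + (17 - 1*(-7))) = (-54 - 525)/(2701 + (17 + 7)) = -579/(2701 + 24) = -579/2725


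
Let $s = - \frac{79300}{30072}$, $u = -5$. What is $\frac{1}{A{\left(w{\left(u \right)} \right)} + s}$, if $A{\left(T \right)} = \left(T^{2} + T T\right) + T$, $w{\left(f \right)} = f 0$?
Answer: $- \frac{7518}{19825} \approx -0.37922$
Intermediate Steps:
$s = - \frac{19825}{7518}$ ($s = \left(-79300\right) \frac{1}{30072} = - \frac{19825}{7518} \approx -2.637$)
$w{\left(f \right)} = 0$
$A{\left(T \right)} = T + 2 T^{2}$ ($A{\left(T \right)} = \left(T^{2} + T^{2}\right) + T = 2 T^{2} + T = T + 2 T^{2}$)
$\frac{1}{A{\left(w{\left(u \right)} \right)} + s} = \frac{1}{0 \left(1 + 2 \cdot 0\right) - \frac{19825}{7518}} = \frac{1}{0 \left(1 + 0\right) - \frac{19825}{7518}} = \frac{1}{0 \cdot 1 - \frac{19825}{7518}} = \frac{1}{0 - \frac{19825}{7518}} = \frac{1}{- \frac{19825}{7518}} = - \frac{7518}{19825}$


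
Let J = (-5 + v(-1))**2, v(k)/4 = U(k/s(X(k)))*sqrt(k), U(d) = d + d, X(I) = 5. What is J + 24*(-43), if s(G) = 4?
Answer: -1011 + 20*I ≈ -1011.0 + 20.0*I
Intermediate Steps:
U(d) = 2*d
v(k) = 2*k**(3/2) (v(k) = 4*((2*(k/4))*sqrt(k)) = 4*((k/2)*sqrt(k)) = 4*(k**(3/2)/2) = 2*k**(3/2))
J = (-5 - 2*I)**2 (J = (-5 + 2*(-1)**(3/2))**2 = (-5 + 2*(-I))**2 = (-5 - 2*I)**2 ≈ 21.0 + 20.0*I)
J + 24*(-43) = (21 + 20*I) + 24*(-43) = (21 + 20*I) - 1032 = -1011 + 20*I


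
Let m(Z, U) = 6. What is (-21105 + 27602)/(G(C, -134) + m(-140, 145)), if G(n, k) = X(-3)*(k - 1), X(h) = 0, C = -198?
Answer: 6497/6 ≈ 1082.8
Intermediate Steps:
G(n, k) = 0 (G(n, k) = 0*(k - 1) = 0*(-1 + k) = 0)
(-21105 + 27602)/(G(C, -134) + m(-140, 145)) = (-21105 + 27602)/(0 + 6) = 6497/6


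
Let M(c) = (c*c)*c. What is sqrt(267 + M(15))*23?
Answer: 23*sqrt(3642) ≈ 1388.0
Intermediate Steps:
M(c) = c**3 (M(c) = c**2*c = c**3)
sqrt(267 + M(15))*23 = sqrt(267 + 15**3)*23 = sqrt(267 + 3375)*23 = sqrt(3642)*23 = 23*sqrt(3642)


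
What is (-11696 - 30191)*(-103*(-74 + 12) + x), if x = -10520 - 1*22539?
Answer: 1117251951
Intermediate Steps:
x = -33059 (x = -10520 - 22539 = -33059)
(-11696 - 30191)*(-103*(-74 + 12) + x) = (-11696 - 30191)*(-103*(-74 + 12) - 33059) = -41887*(-103*(-62) - 33059) = -41887*(6386 - 33059) = -41887*(-26673) = 1117251951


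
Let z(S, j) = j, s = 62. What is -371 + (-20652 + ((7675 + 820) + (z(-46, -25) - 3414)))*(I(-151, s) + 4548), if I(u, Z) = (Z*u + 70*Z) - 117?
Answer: 9216865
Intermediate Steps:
I(u, Z) = -117 + 70*Z + Z*u (I(u, Z) = (70*Z + Z*u) - 117 = -117 + 70*Z + Z*u)
-371 + (-20652 + ((7675 + 820) + (z(-46, -25) - 3414)))*(I(-151, s) + 4548) = -371 + (-20652 + ((7675 + 820) + (-25 - 3414)))*((-117 + 70*62 + 62*(-151)) + 4548) = -371 + (-20652 + (8495 - 3439))*((-117 + 4340 - 9362) + 4548) = -371 + (-20652 + 5056)*(-5139 + 4548) = -371 - 15596*(-591) = -371 + 9217236 = 9216865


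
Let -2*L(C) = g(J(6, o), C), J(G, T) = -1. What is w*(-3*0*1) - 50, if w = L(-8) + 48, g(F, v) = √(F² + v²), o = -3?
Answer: -50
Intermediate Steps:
L(C) = -√(1 + C²)/2 (L(C) = -√((-1)² + C²)/2 = -√(1 + C²)/2)
w = 48 - √65/2 (w = -√(1 + (-8)²)/2 + 48 = -√(1 + 64)/2 + 48 = -√65/2 + 48 = 48 - √65/2 ≈ 43.969)
w*(-3*0*1) - 50 = (48 - √65/2)*(-3*0*1) - 50 = (48 - √65/2)*(0*1) - 50 = (48 - √65/2)*0 - 50 = 0 - 50 = -50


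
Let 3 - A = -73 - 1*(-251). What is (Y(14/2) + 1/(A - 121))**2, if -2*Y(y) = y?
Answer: 1075369/87616 ≈ 12.274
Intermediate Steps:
Y(y) = -y/2
A = -175 (A = 3 - (-73 - 1*(-251)) = 3 - (-73 + 251) = 3 - 1*178 = 3 - 178 = -175)
(Y(14/2) + 1/(A - 121))**2 = (-7/2 + 1/(-175 - 121))**2 = (-7/2 + 1/(-296))**2 = (-1/2*7 - 1/296)**2 = (-7/2 - 1/296)**2 = (-1037/296)**2 = 1075369/87616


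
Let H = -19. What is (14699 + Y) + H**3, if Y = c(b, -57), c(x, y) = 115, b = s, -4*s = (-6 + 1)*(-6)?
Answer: 7955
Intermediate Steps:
s = -15/2 (s = -(-6 + 1)*(-6)/4 = -(-5)*(-6)/4 = -1/4*30 = -15/2 ≈ -7.5000)
b = -15/2 ≈ -7.5000
Y = 115
(14699 + Y) + H**3 = (14699 + 115) + (-19)**3 = 14814 - 6859 = 7955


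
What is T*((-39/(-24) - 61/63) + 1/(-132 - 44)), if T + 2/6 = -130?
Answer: -2822629/33264 ≈ -84.855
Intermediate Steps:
T = -391/3 (T = -⅓ - 130 = -391/3 ≈ -130.33)
T*((-39/(-24) - 61/63) + 1/(-132 - 44)) = -391*((-39/(-24) - 61/63) + 1/(-132 - 44))/3 = -391*((-39*(-1/24) - 61*1/63) + 1/(-176))/3 = -391*((13/8 - 61/63) - 1/176)/3 = -391*(331/504 - 1/176)/3 = -391/3*7219/11088 = -2822629/33264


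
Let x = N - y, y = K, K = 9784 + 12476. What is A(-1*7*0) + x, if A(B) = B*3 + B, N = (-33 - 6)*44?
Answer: -23976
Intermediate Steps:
N = -1716 (N = -39*44 = -1716)
A(B) = 4*B (A(B) = 3*B + B = 4*B)
K = 22260
y = 22260
x = -23976 (x = -1716 - 1*22260 = -1716 - 22260 = -23976)
A(-1*7*0) + x = 4*(-1*7*0) - 23976 = 4*(-7*0) - 23976 = 4*0 - 23976 = 0 - 23976 = -23976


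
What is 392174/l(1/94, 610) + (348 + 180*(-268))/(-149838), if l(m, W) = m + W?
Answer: 4167743250/6479533 ≈ 643.22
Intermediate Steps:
l(m, W) = W + m
392174/l(1/94, 610) + (348 + 180*(-268))/(-149838) = 392174/(610 + 1/94) + (348 + 180*(-268))/(-149838) = 392174/(610 + 1/94) + (348 - 48240)*(-1/149838) = 392174/(57341/94) - 47892*(-1/149838) = 392174*(94/57341) + 614/1921 = 36864356/57341 + 614/1921 = 4167743250/6479533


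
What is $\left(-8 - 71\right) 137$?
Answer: $-10823$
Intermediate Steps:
$\left(-8 - 71\right) 137 = \left(-79\right) 137 = -10823$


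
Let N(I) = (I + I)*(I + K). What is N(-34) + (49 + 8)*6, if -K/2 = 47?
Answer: 9046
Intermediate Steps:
K = -94 (K = -2*47 = -94)
N(I) = 2*I*(-94 + I) (N(I) = (I + I)*(I - 94) = (2*I)*(-94 + I) = 2*I*(-94 + I))
N(-34) + (49 + 8)*6 = 2*(-34)*(-94 - 34) + (49 + 8)*6 = 2*(-34)*(-128) + 57*6 = 8704 + 342 = 9046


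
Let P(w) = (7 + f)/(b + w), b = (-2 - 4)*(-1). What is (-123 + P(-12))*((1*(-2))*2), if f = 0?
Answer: 1490/3 ≈ 496.67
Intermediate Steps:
b = 6 (b = -6*(-1) = 6)
P(w) = 7/(6 + w) (P(w) = (7 + 0)/(6 + w) = 7/(6 + w))
(-123 + P(-12))*((1*(-2))*2) = (-123 + 7/(6 - 12))*((1*(-2))*2) = (-123 + 7/(-6))*(-2*2) = (-123 + 7*(-⅙))*(-4) = (-123 - 7/6)*(-4) = -745/6*(-4) = 1490/3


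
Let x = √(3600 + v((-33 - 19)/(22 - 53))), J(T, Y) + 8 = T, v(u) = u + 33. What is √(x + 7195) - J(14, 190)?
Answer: -6 + √(6914395 + 155*√139717)/31 ≈ 79.178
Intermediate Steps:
v(u) = 33 + u
J(T, Y) = -8 + T
x = 5*√139717/31 (x = √(3600 + (33 + (-33 - 19)/(22 - 53))) = √(3600 + (33 - 52/(-31))) = √(3600 + (33 - 52*(-1/31))) = √(3600 + (33 + 52/31)) = √(3600 + 1075/31) = √(112675/31) = 5*√139717/31 ≈ 60.288)
√(x + 7195) - J(14, 190) = √(5*√139717/31 + 7195) - (-8 + 14) = √(7195 + 5*√139717/31) - 1*6 = √(7195 + 5*√139717/31) - 6 = -6 + √(7195 + 5*√139717/31)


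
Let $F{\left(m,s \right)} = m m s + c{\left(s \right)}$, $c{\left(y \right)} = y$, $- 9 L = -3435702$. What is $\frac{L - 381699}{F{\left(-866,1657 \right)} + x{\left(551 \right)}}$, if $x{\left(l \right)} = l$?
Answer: $\frac{137}{3728037900} \approx 3.6749 \cdot 10^{-8}$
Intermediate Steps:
$L = \frac{1145234}{3}$ ($L = \left(- \frac{1}{9}\right) \left(-3435702\right) = \frac{1145234}{3} \approx 3.8174 \cdot 10^{5}$)
$F{\left(m,s \right)} = s + s m^{2}$ ($F{\left(m,s \right)} = m m s + s = m^{2} s + s = s m^{2} + s = s + s m^{2}$)
$\frac{L - 381699}{F{\left(-866,1657 \right)} + x{\left(551 \right)}} = \frac{\frac{1145234}{3} - 381699}{1657 \left(1 + \left(-866\right)^{2}\right) + 551} = \frac{137}{3 \left(1657 \left(1 + 749956\right) + 551\right)} = \frac{137}{3 \left(1657 \cdot 749957 + 551\right)} = \frac{137}{3 \left(1242678749 + 551\right)} = \frac{137}{3 \cdot 1242679300} = \frac{137}{3} \cdot \frac{1}{1242679300} = \frac{137}{3728037900}$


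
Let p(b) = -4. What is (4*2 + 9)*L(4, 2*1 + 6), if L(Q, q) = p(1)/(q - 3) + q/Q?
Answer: 102/5 ≈ 20.400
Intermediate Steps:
L(Q, q) = -4/(-3 + q) + q/Q (L(Q, q) = -4/(q - 3) + q/Q = -4/(-3 + q) + q/Q)
(4*2 + 9)*L(4, 2*1 + 6) = (4*2 + 9)*(((2*1 + 6)² - 4*4 - 3*(2*1 + 6))/(4*(-3 + (2*1 + 6)))) = (8 + 9)*(((2 + 6)² - 16 - 3*(2 + 6))/(4*(-3 + (2 + 6)))) = 17*((8² - 16 - 3*8)/(4*(-3 + 8))) = 17*((¼)*(64 - 16 - 24)/5) = 17*((¼)*(⅕)*24) = 17*(6/5) = 102/5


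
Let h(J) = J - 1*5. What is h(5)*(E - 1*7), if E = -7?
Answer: 0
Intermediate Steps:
h(J) = -5 + J (h(J) = J - 5 = -5 + J)
h(5)*(E - 1*7) = (-5 + 5)*(-7 - 1*7) = 0*(-7 - 7) = 0*(-14) = 0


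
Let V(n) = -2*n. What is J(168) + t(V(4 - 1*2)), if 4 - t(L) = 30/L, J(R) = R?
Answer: 359/2 ≈ 179.50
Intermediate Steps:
t(L) = 4 - 30/L
J(168) + t(V(4 - 1*2)) = 168 + (4 - 30*(-1/(2*(4 - 1*2)))) = 168 + (4 - 30*(-1/(2*(4 - 2)))) = 168 + (4 - 30/((-2*2))) = 168 + (4 - 30/(-4)) = 168 + (4 - 30*(-1/4)) = 168 + (4 + 15/2) = 168 + 23/2 = 359/2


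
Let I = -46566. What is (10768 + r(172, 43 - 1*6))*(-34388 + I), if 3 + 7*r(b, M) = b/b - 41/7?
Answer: -42709468458/49 ≈ -8.7162e+8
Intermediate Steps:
r(b, M) = -55/49 (r(b, M) = -3/7 + (b/b - 41/7)/7 = -3/7 + (1 - 41*⅐)/7 = -3/7 + (1 - 41/7)/7 = -3/7 + (⅐)*(-34/7) = -3/7 - 34/49 = -55/49)
(10768 + r(172, 43 - 1*6))*(-34388 + I) = (10768 - 55/49)*(-34388 - 46566) = (527577/49)*(-80954) = -42709468458/49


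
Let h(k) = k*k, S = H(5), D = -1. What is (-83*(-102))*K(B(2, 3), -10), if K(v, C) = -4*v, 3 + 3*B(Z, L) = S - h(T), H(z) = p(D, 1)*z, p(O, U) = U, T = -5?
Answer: 259624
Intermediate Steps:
H(z) = z (H(z) = 1*z = z)
S = 5
h(k) = k**2
B(Z, L) = -23/3 (B(Z, L) = -1 + (5 - 1*(-5)**2)/3 = -1 + (5 - 1*25)/3 = -1 + (5 - 25)/3 = -1 + (1/3)*(-20) = -1 - 20/3 = -23/3)
(-83*(-102))*K(B(2, 3), -10) = (-83*(-102))*(-4*(-23/3)) = 8466*(92/3) = 259624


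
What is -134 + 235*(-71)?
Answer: -16819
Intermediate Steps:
-134 + 235*(-71) = -134 - 16685 = -16819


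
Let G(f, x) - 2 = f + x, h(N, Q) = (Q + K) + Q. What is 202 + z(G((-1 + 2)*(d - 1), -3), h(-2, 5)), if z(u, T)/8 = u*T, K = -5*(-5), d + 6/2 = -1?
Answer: -1478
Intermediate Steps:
d = -4 (d = -3 - 1 = -4)
K = 25
h(N, Q) = 25 + 2*Q (h(N, Q) = (Q + 25) + Q = (25 + Q) + Q = 25 + 2*Q)
G(f, x) = 2 + f + x (G(f, x) = 2 + (f + x) = 2 + f + x)
z(u, T) = 8*T*u (z(u, T) = 8*(u*T) = 8*(T*u) = 8*T*u)
202 + z(G((-1 + 2)*(d - 1), -3), h(-2, 5)) = 202 + 8*(25 + 2*5)*(2 + (-1 + 2)*(-4 - 1) - 3) = 202 + 8*(25 + 10)*(2 + 1*(-5) - 3) = 202 + 8*35*(2 - 5 - 3) = 202 + 8*35*(-6) = 202 - 1680 = -1478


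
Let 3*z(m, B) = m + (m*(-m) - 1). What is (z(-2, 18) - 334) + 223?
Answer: -340/3 ≈ -113.33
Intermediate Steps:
z(m, B) = -1/3 - m**2/3 + m/3 (z(m, B) = (m + (m*(-m) - 1))/3 = (m + (-m**2 - 1))/3 = (m + (-1 - m**2))/3 = (-1 + m - m**2)/3 = -1/3 - m**2/3 + m/3)
(z(-2, 18) - 334) + 223 = ((-1/3 - 1/3*(-2)**2 + (1/3)*(-2)) - 334) + 223 = ((-1/3 - 1/3*4 - 2/3) - 334) + 223 = ((-1/3 - 4/3 - 2/3) - 334) + 223 = (-7/3 - 334) + 223 = -1009/3 + 223 = -340/3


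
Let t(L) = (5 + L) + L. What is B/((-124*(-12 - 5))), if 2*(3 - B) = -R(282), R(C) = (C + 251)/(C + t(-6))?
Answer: 2183/1159400 ≈ 0.0018829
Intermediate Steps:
t(L) = 5 + 2*L
R(C) = (251 + C)/(-7 + C) (R(C) = (C + 251)/(C + (5 + 2*(-6))) = (251 + C)/(C + (5 - 12)) = (251 + C)/(C - 7) = (251 + C)/(-7 + C))
B = 2183/550 (B = 3 - (-1)*(251 + 282)/(-7 + 282)/2 = 3 - (-1)*533/275/2 = 3 - (-1)*(1/275)*533/2 = 3 - (-1)*533/(2*275) = 3 - ½*(-533/275) = 3 + 533/550 = 2183/550 ≈ 3.9691)
B/((-124*(-12 - 5))) = 2183/(550*((-124*(-12 - 5)))) = 2183/(550*((-124*(-17)))) = (2183/550)/2108 = (2183/550)*(1/2108) = 2183/1159400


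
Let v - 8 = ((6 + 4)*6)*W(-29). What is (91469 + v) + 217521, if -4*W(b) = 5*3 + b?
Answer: 309208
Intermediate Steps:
W(b) = -15/4 - b/4 (W(b) = -(5*3 + b)/4 = -(15 + b)/4 = -15/4 - b/4)
v = 218 (v = 8 + ((6 + 4)*6)*(-15/4 - 1/4*(-29)) = 8 + (10*6)*(-15/4 + 29/4) = 8 + 60*(7/2) = 8 + 210 = 218)
(91469 + v) + 217521 = (91469 + 218) + 217521 = 91687 + 217521 = 309208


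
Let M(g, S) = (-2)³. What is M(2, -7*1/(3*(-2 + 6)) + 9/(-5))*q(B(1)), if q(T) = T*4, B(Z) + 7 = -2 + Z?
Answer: 256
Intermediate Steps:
M(g, S) = -8
B(Z) = -9 + Z (B(Z) = -7 + (-2 + Z) = -9 + Z)
q(T) = 4*T
M(2, -7*1/(3*(-2 + 6)) + 9/(-5))*q(B(1)) = -32*(-9 + 1) = -32*(-8) = -8*(-32) = 256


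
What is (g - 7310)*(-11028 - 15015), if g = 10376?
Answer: -79847838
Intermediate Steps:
(g - 7310)*(-11028 - 15015) = (10376 - 7310)*(-11028 - 15015) = 3066*(-26043) = -79847838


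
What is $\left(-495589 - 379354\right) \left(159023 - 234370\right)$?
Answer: $65924330221$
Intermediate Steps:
$\left(-495589 - 379354\right) \left(159023 - 234370\right) = \left(-874943\right) \left(-75347\right) = 65924330221$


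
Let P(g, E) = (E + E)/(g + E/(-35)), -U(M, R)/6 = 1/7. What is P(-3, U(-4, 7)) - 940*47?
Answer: -10735600/243 ≈ -44179.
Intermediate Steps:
U(M, R) = -6/7
P(g, E) = 2*E/(g - E/35) (P(g, E) = (2*E)/(g + E*(-1/35)) = (2*E)/(g - E/35) = 2*E/(g - E/35))
P(-3, U(-4, 7)) - 940*47 = 70*(-6/7)/(-1*(-6/7) + 35*(-3)) - 940*47 = 70*(-6/7)/(6/7 - 105) - 44180 = 70*(-6/7)/(-729/7) - 44180 = 70*(-6/7)*(-7/729) - 44180 = 140/243 - 44180 = -10735600/243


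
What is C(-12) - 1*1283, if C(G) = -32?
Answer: -1315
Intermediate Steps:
C(-12) - 1*1283 = -32 - 1*1283 = -32 - 1283 = -1315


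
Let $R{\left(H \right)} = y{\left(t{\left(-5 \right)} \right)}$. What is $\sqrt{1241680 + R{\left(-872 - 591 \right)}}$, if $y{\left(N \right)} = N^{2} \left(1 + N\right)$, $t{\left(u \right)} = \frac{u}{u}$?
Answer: $\sqrt{1241682} \approx 1114.3$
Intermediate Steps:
$t{\left(u \right)} = 1$
$R{\left(H \right)} = 2$ ($R{\left(H \right)} = 1^{2} \left(1 + 1\right) = 1 \cdot 2 = 2$)
$\sqrt{1241680 + R{\left(-872 - 591 \right)}} = \sqrt{1241680 + 2} = \sqrt{1241682}$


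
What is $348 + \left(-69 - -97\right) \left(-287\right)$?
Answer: $-7688$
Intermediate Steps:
$348 + \left(-69 - -97\right) \left(-287\right) = 348 + \left(-69 + 97\right) \left(-287\right) = 348 + 28 \left(-287\right) = 348 - 8036 = -7688$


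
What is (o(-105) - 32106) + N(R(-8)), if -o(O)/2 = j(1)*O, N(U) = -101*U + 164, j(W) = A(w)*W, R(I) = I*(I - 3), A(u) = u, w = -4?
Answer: -41670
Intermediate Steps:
R(I) = I*(-3 + I)
j(W) = -4*W
N(U) = 164 - 101*U
o(O) = 8*O (o(O) = -2*(-4*1)*O = -(-8)*O = 8*O)
(o(-105) - 32106) + N(R(-8)) = (8*(-105) - 32106) + (164 - (-808)*(-3 - 8)) = (-840 - 32106) + (164 - (-808)*(-11)) = -32946 + (164 - 101*88) = -32946 + (164 - 8888) = -32946 - 8724 = -41670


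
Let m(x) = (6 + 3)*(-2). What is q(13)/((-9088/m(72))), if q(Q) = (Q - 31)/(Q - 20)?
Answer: 81/15904 ≈ 0.0050931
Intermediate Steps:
m(x) = -18 (m(x) = 9*(-2) = -18)
q(Q) = (-31 + Q)/(-20 + Q)
q(13)/((-9088/m(72))) = ((-31 + 13)/(-20 + 13))/((-9088/(-18))) = (-18/(-7))/((-9088*(-1/18))) = (-1/7*(-18))/(4544/9) = (18/7)*(9/4544) = 81/15904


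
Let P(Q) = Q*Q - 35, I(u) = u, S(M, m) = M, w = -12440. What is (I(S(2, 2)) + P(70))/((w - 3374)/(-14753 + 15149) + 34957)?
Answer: 963666/6913579 ≈ 0.13939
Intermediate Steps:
P(Q) = -35 + Q² (P(Q) = Q² - 35 = -35 + Q²)
(I(S(2, 2)) + P(70))/((w - 3374)/(-14753 + 15149) + 34957) = (2 + (-35 + 70²))/((-12440 - 3374)/(-14753 + 15149) + 34957) = (2 + (-35 + 4900))/(-15814/396 + 34957) = (2 + 4865)/(-15814*1/396 + 34957) = 4867/(-7907/198 + 34957) = 4867/(6913579/198) = 4867*(198/6913579) = 963666/6913579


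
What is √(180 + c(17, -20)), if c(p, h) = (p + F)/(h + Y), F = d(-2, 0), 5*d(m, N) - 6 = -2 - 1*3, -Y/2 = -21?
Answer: √546865/55 ≈ 13.446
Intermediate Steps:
Y = 42 (Y = -2*(-21) = 42)
d(m, N) = ⅕ (d(m, N) = 6/5 + (-2 - 1*3)/5 = 6/5 + (-2 - 3)/5 = 6/5 + (⅕)*(-5) = 6/5 - 1 = ⅕)
F = ⅕ ≈ 0.20000
c(p, h) = (⅕ + p)/(42 + h) (c(p, h) = (p + ⅕)/(h + 42) = (⅕ + p)/(42 + h))
√(180 + c(17, -20)) = √(180 + (⅕ + 17)/(42 - 20)) = √(180 + (86/5)/22) = √(180 + (1/22)*(86/5)) = √(180 + 43/55) = √(9943/55) = √546865/55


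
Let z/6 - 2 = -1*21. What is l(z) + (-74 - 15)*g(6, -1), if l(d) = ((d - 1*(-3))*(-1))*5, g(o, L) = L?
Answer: 644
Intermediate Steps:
z = -114 (z = 12 + 6*(-1*21) = 12 + 6*(-21) = 12 - 126 = -114)
l(d) = -15 - 5*d (l(d) = ((d + 3)*(-1))*5 = ((3 + d)*(-1))*5 = (-3 - d)*5 = -15 - 5*d)
l(z) + (-74 - 15)*g(6, -1) = (-15 - 5*(-114)) + (-74 - 15)*(-1) = (-15 + 570) - 89*(-1) = 555 + 89 = 644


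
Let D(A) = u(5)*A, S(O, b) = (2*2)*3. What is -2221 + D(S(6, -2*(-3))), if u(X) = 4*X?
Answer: -1981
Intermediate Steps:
S(O, b) = 12 (S(O, b) = 4*3 = 12)
D(A) = 20*A (D(A) = (4*5)*A = 20*A)
-2221 + D(S(6, -2*(-3))) = -2221 + 20*12 = -2221 + 240 = -1981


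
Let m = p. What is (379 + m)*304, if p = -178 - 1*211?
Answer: -3040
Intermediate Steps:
p = -389 (p = -178 - 211 = -389)
m = -389
(379 + m)*304 = (379 - 389)*304 = -10*304 = -3040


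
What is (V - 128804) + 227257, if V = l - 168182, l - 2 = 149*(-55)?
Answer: -77922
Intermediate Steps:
l = -8193 (l = 2 + 149*(-55) = 2 - 8195 = -8193)
V = -176375 (V = -8193 - 168182 = -176375)
(V - 128804) + 227257 = (-176375 - 128804) + 227257 = -305179 + 227257 = -77922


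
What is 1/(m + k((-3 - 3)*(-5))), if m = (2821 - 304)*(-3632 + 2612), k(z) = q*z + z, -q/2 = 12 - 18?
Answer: -1/2566950 ≈ -3.8957e-7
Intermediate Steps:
q = 12 (q = -2*(12 - 18) = -2*(-6) = 12)
k(z) = 13*z (k(z) = 12*z + z = 13*z)
m = -2567340 (m = 2517*(-1020) = -2567340)
1/(m + k((-3 - 3)*(-5))) = 1/(-2567340 + 13*((-3 - 3)*(-5))) = 1/(-2567340 + 13*(-6*(-5))) = 1/(-2567340 + 13*30) = 1/(-2567340 + 390) = 1/(-2566950) = -1/2566950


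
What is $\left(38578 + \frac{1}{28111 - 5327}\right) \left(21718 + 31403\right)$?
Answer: $\frac{46691295408513}{22784} \approx 2.0493 \cdot 10^{9}$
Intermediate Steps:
$\left(38578 + \frac{1}{28111 - 5327}\right) \left(21718 + 31403\right) = \left(38578 + \frac{1}{22784}\right) 53121 = \frac{878961153}{22784} \cdot 53121 = \frac{46691295408513}{22784}$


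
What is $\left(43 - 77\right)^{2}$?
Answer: $1156$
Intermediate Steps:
$\left(43 - 77\right)^{2} = \left(-34\right)^{2} = 1156$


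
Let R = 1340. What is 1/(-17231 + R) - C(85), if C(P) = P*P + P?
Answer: -116163211/15891 ≈ -7310.0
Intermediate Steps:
C(P) = P + P**2 (C(P) = P**2 + P = P + P**2)
1/(-17231 + R) - C(85) = 1/(-17231 + 1340) - 85*(1 + 85) = 1/(-15891) - 85*86 = -1/15891 - 1*7310 = -1/15891 - 7310 = -116163211/15891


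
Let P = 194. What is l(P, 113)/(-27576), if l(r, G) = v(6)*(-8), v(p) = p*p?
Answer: 4/383 ≈ 0.010444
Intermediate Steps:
v(p) = p²
l(r, G) = -288 (l(r, G) = 6²*(-8) = 36*(-8) = -288)
l(P, 113)/(-27576) = -288/(-27576) = -288*(-1/27576) = 4/383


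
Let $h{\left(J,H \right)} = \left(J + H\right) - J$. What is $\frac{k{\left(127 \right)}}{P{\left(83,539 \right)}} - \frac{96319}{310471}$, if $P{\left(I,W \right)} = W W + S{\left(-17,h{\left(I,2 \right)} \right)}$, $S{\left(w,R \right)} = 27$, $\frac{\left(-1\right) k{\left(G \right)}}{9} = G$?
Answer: $- \frac{28340161165}{90206728108} \approx -0.31417$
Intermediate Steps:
$k{\left(G \right)} = - 9 G$
$h{\left(J,H \right)} = H$ ($h{\left(J,H \right)} = \left(H + J\right) - J = H$)
$P{\left(I,W \right)} = 27 + W^{2}$ ($P{\left(I,W \right)} = W W + 27 = W^{2} + 27 = 27 + W^{2}$)
$\frac{k{\left(127 \right)}}{P{\left(83,539 \right)}} - \frac{96319}{310471} = \frac{\left(-9\right) 127}{27 + 539^{2}} - \frac{96319}{310471} = - \frac{1143}{27 + 290521} - \frac{96319}{310471} = - \frac{1143}{290548} - \frac{96319}{310471} = - \frac{28340161165}{90206728108}$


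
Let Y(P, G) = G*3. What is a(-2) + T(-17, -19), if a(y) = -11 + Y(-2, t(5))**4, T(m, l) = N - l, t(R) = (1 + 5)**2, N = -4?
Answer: 136048900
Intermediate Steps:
t(R) = 36 (t(R) = 6**2 = 36)
Y(P, G) = 3*G
T(m, l) = -4 - l
a(y) = 136048885 (a(y) = -11 + (3*36)**4 = -11 + 108**4 = -11 + 136048896 = 136048885)
a(-2) + T(-17, -19) = 136048885 + (-4 - 1*(-19)) = 136048885 + (-4 + 19) = 136048885 + 15 = 136048900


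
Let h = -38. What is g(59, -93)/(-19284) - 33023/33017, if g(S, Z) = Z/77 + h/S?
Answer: -2892775189855/2892527318604 ≈ -1.0001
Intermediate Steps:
g(S, Z) = -38/S + Z/77 (g(S, Z) = Z/77 - 38/S = -38/S + Z/77)
g(59, -93)/(-19284) - 33023/33017 = (-38/59 + (1/77)*(-93))/(-19284) - 33023/33017 = (-38*1/59 - 93/77)*(-1/19284) - 33023*1/33017 = (-38/59 - 93/77)*(-1/19284) - 33023/33017 = -8413/4543*(-1/19284) - 33023/33017 = 8413/87607212 - 33023/33017 = -2892775189855/2892527318604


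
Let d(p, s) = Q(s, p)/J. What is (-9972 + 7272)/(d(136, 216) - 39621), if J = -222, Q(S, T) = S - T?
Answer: 299700/4397971 ≈ 0.068145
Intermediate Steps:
d(p, s) = -s/222 + p/222 (d(p, s) = (s - p)/(-222) = (s - p)*(-1/222) = -s/222 + p/222)
(-9972 + 7272)/(d(136, 216) - 39621) = (-9972 + 7272)/((-1/222*216 + (1/222)*136) - 39621) = -2700/((-36/37 + 68/111) - 39621) = -2700/(-40/111 - 39621) = -2700/(-4397971/111) = -2700*(-111/4397971) = 299700/4397971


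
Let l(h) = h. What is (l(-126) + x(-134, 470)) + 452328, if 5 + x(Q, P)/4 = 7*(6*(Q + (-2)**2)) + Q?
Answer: 429806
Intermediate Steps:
x(Q, P) = 652 + 172*Q (x(Q, P) = -20 + 4*(7*(6*(Q + (-2)**2)) + Q) = -20 + 4*(7*(6*(Q + 4)) + Q) = -20 + 4*(7*(6*(4 + Q)) + Q) = -20 + 4*(7*(24 + 6*Q) + Q) = -20 + 4*((168 + 42*Q) + Q) = -20 + 4*(168 + 43*Q) = -20 + (672 + 172*Q) = 652 + 172*Q)
(l(-126) + x(-134, 470)) + 452328 = (-126 + (652 + 172*(-134))) + 452328 = (-126 + (652 - 23048)) + 452328 = (-126 - 22396) + 452328 = -22522 + 452328 = 429806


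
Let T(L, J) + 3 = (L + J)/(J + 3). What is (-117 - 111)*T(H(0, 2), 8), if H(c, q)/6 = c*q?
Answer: 5700/11 ≈ 518.18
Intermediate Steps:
H(c, q) = 6*c*q (H(c, q) = 6*(c*q) = 6*c*q)
T(L, J) = -3 + (J + L)/(3 + J) (T(L, J) = -3 + (L + J)/(J + 3) = -3 + (J + L)/(3 + J))
(-117 - 111)*T(H(0, 2), 8) = (-117 - 111)*((-9 + 6*0*2 - 2*8)/(3 + 8)) = -228*(-9 + 0 - 16)/11 = -228*(-25)/11 = -228*(-25/11) = 5700/11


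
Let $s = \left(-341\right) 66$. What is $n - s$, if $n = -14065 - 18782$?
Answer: $-10341$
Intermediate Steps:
$n = -32847$
$s = -22506$
$n - s = -32847 - -22506 = -32847 + 22506 = -10341$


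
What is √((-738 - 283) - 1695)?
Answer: 2*I*√679 ≈ 52.115*I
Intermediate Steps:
√((-738 - 283) - 1695) = √(-1021 - 1695) = √(-2716) = 2*I*√679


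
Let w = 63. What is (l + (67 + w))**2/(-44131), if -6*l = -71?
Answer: -724201/1588716 ≈ -0.45584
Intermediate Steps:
l = 71/6 (l = -1/6*(-71) = 71/6 ≈ 11.833)
(l + (67 + w))**2/(-44131) = (71/6 + (67 + 63))**2/(-44131) = (71/6 + 130)**2*(-1/44131) = (851/6)**2*(-1/44131) = (724201/36)*(-1/44131) = -724201/1588716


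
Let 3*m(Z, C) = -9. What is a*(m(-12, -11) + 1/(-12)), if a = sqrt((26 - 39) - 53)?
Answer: -37*I*sqrt(66)/12 ≈ -25.049*I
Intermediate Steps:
m(Z, C) = -3 (m(Z, C) = (1/3)*(-9) = -3)
a = I*sqrt(66) (a = sqrt(-13 - 53) = sqrt(-66) = I*sqrt(66) ≈ 8.124*I)
a*(m(-12, -11) + 1/(-12)) = (I*sqrt(66))*(-3 + 1/(-12)) = (I*sqrt(66))*(-3 - 1/12) = (I*sqrt(66))*(-37/12) = -37*I*sqrt(66)/12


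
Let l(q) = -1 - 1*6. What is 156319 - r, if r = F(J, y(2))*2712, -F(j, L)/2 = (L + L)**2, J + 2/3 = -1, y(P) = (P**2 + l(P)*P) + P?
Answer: 1544863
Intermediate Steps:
l(q) = -7 (l(q) = -1 - 6 = -7)
y(P) = P**2 - 6*P (y(P) = (P**2 - 7*P) + P = P**2 - 6*P)
J = -5/3 (J = -2/3 - 1 = -5/3 ≈ -1.6667)
F(j, L) = -8*L**2 (F(j, L) = -2*(L + L)**2 = -2*4*L**2 = -8*L**2)
r = -1388544 (r = -8*4*(-6 + 2)**2*2712 = -8*(2*(-4))**2*2712 = -8*(-8)**2*2712 = -8*64*2712 = -512*2712 = -1388544)
156319 - r = 156319 - 1*(-1388544) = 156319 + 1388544 = 1544863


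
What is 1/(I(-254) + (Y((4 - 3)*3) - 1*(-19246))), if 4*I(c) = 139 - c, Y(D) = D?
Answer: 4/77389 ≈ 5.1687e-5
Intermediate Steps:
I(c) = 139/4 - c/4 (I(c) = (139 - c)/4 = 139/4 - c/4)
1/(I(-254) + (Y((4 - 3)*3) - 1*(-19246))) = 1/((139/4 - 1/4*(-254)) + ((4 - 3)*3 - 1*(-19246))) = 1/((139/4 + 127/2) + (1*3 + 19246)) = 1/(393/4 + (3 + 19246)) = 1/(393/4 + 19249) = 1/(77389/4) = 4/77389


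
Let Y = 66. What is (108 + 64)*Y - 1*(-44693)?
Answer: 56045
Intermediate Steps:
(108 + 64)*Y - 1*(-44693) = (108 + 64)*66 - 1*(-44693) = 172*66 + 44693 = 11352 + 44693 = 56045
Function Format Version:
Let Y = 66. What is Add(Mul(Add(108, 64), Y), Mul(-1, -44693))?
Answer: 56045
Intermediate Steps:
Add(Mul(Add(108, 64), Y), Mul(-1, -44693)) = Add(Mul(Add(108, 64), 66), Mul(-1, -44693)) = Add(Mul(172, 66), 44693) = Add(11352, 44693) = 56045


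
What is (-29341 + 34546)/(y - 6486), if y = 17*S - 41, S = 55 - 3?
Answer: -1735/1881 ≈ -0.92238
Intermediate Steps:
S = 52
y = 843 (y = 17*52 - 41 = 884 - 41 = 843)
(-29341 + 34546)/(y - 6486) = (-29341 + 34546)/(843 - 6486) = 5205/(-5643) = 5205*(-1/5643) = -1735/1881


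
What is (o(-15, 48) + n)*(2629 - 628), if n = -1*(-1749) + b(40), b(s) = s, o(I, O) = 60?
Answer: 3699849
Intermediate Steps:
n = 1789 (n = -1*(-1749) + 40 = 1749 + 40 = 1789)
(o(-15, 48) + n)*(2629 - 628) = (60 + 1789)*(2629 - 628) = 1849*2001 = 3699849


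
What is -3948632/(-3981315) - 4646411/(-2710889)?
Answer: 29203128864313/10792903039035 ≈ 2.7058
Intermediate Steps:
-3948632/(-3981315) - 4646411/(-2710889) = -3948632*(-1/3981315) - 4646411*(-1/2710889) = 3948632/3981315 + 4646411/2710889 = 29203128864313/10792903039035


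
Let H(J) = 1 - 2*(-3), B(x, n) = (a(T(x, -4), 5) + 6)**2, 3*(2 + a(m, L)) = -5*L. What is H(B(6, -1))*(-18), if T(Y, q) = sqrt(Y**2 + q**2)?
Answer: -126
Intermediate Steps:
a(m, L) = -2 - 5*L/3 (a(m, L) = -2 + (-5*L)/3 = -2 - 5*L/3)
B(x, n) = 169/9 (B(x, n) = ((-2 - 5/3*5) + 6)**2 = ((-2 - 25/3) + 6)**2 = (-31/3 + 6)**2 = (-13/3)**2 = 169/9)
H(J) = 7 (H(J) = 1 + 6 = 7)
H(B(6, -1))*(-18) = 7*(-18) = -126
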